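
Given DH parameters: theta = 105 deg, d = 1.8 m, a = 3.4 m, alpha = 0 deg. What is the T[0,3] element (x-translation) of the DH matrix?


T[0,3] = a * cos(theta)
= 3.4 * cos(105 deg)
= 3.4 * -0.2588
= -0.88


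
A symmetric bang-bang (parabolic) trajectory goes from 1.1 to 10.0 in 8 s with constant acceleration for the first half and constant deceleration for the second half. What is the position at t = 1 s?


Symmetric rest-to-rest: each phase covers (pf-p0)/2 in time T/2. 0.5*a*(T/2)^2 = (pf-p0)/2 => a = 4*(pf-p0)/T^2
a = 4*(10.0-1.1)/8^2 = 0.5563
t = 1 is in the acceleration phase (t <= T/2).
p = p0 + 0.5*a*t^2 = 1.1 + 0.5*0.5563*1^2
= 1.3781


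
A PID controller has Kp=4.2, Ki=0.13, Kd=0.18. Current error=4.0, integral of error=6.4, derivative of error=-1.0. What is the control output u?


u = Kp*e + Ki*int(e) + Kd*de/dt
= 4.2*4.0 + 0.13*6.4 + 0.18*(-1.0)
= 16.8 + 0.832 + -0.18
= 17.452


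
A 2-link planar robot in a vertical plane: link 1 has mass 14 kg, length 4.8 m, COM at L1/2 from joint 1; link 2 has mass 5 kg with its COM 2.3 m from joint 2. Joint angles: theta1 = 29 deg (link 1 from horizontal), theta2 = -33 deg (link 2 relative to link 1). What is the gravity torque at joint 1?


Horizontal distance from joint 1 to link-1 COM:
  x_c1 = (L1/2)*cos(t1) = 2.4 * 0.8746 = 2.0991 m
Horizontal distance from joint 1 to link-2 COM:
  x_c2 = L1*cos(t1) + Lc2*cos(t1+t2)
       = 4.8*0.8746 + 2.3*0.9976 = 6.4926 m
tau1 = m1*g*x_c1 + m2*g*x_c2
     = 14*9.81*2.0991 + 5*9.81*6.4926
     = 288.2886 + 318.4607
     = 606.7493 Nm


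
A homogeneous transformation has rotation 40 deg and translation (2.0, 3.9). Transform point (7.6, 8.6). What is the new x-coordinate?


x' = cos(theta)*px - sin(theta)*py + tx
= 0.766*7.6 - 0.6428*8.6 + 2.0
= 2.294


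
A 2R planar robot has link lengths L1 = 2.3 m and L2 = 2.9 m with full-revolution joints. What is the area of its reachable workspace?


r_max = L1 + L2 = 5.2 m
r_min = |L1 - L2| = 0.6 m
Area = pi*(r_max^2 - r_min^2)
= pi*(27.04 - 0.36)
= pi * 26.68
= 83.8177 m^2


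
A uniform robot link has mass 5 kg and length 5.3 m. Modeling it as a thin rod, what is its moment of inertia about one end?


I = (1/3) * m * L^2
= (1/3) * 5 * 5.3^2
= 0.333333 * 5 * 28.09
= 46.8167 kg*m^2


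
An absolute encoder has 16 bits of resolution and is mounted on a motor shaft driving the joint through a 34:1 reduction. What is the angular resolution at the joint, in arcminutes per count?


counts = 2^16 = 65536
effective counts at joint = 65536 * 34 = 2228224
resolution = 360*60 / 2228224
= 0.0097 arcmin/count


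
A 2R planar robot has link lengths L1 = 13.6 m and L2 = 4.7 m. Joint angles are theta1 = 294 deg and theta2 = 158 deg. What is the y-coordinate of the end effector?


Convert angles to radians: theta1 = 5.1313, theta2 = 2.7576
y = L1*sin(theta1) + L2*sin(theta1+theta2)
y = -12.4242 + 4.6971
y = -7.7271


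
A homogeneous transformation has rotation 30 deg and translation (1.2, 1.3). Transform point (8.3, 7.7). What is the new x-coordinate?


x' = cos(theta)*px - sin(theta)*py + tx
= 0.866*8.3 - 0.5*7.7 + 1.2
= 4.538


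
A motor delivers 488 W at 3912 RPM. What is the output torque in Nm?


omega = 3912 * 2*pi/60 = 409.6637 rad/s
tau = P / omega = 488 / 409.6637
= 1.1912 Nm


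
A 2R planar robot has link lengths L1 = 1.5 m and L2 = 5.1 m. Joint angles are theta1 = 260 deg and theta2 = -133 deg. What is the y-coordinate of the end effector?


Convert angles to radians: theta1 = 4.5379, theta2 = -2.3213
y = L1*sin(theta1) + L2*sin(theta1+theta2)
y = -1.4772 + 4.073
y = 2.5958


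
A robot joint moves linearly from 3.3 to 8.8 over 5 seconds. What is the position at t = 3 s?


s = t/T = 3/5 = 0.6
p(t) = p0 + (pf-p0)*s
= 3.3 + (8.8 - 3.3) * 0.6
= 6.6


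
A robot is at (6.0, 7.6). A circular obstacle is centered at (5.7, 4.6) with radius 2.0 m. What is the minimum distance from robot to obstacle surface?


center_dist = sqrt((6.0-5.7)^2 + (7.6-4.6)^2)
= sqrt(0.09 + 9.0)
= 3.015
min_dist = center_dist - radius = 3.015 - 2.0 = 1.015 m


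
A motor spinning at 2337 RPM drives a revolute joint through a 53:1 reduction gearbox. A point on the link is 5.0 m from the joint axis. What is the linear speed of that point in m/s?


omega_motor = 2337 * 2*pi/60 = 244.7301 rad/s
omega_joint = omega_motor / 53 = 4.6175 rad/s
v = omega_joint * r = 4.6175 * 5.0
= 23.0877 m/s


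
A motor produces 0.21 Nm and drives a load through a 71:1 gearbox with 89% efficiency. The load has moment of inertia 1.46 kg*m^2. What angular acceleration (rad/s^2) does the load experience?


tau_out = tau_motor * N * eta
= 0.21 * 71 * 0.89 = 13.2699 Nm
alpha = tau_out / I = 13.2699 / 1.46
= 9.089 rad/s^2


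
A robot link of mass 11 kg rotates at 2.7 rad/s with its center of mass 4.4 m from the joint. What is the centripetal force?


F = m * omega^2 * r
= 11 * 2.7^2 * 4.4
= 11 * 7.29 * 4.4
= 352.836 N


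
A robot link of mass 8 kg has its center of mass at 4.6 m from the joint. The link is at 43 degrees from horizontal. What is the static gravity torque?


tau = m*g*L*cos(angle)
= 8 * 9.81 * 4.6 * cos(43 deg)
= 8 * 9.81 * 4.6 * 0.7314
= 264.0245 Nm


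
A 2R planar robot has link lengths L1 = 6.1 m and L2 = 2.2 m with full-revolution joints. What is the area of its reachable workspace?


r_max = L1 + L2 = 8.3 m
r_min = |L1 - L2| = 3.9 m
Area = pi*(r_max^2 - r_min^2)
= pi*(68.89 - 15.21)
= pi * 53.68
= 168.6407 m^2


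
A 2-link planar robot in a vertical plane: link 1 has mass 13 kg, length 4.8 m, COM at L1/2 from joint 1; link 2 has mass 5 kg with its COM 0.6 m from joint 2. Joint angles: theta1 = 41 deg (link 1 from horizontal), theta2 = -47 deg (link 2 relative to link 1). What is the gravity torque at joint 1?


Horizontal distance from joint 1 to link-1 COM:
  x_c1 = (L1/2)*cos(t1) = 2.4 * 0.7547 = 1.8113 m
Horizontal distance from joint 1 to link-2 COM:
  x_c2 = L1*cos(t1) + Lc2*cos(t1+t2)
       = 4.8*0.7547 + 0.6*0.9945 = 4.2193 m
tau1 = m1*g*x_c1 + m2*g*x_c2
     = 13*9.81*1.8113 + 5*9.81*4.2193
     = 230.9955 + 206.9576
     = 437.9531 Nm


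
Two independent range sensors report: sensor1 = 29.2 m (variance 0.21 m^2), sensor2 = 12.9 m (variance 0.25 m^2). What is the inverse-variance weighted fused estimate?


w1 = (1/var1) / (1/var1 + 1/var2)
   = 4.7619 / (4.7619 + 4.0) = 0.5435
w2 = 1 - w1 = 0.4565
fused = w1*s1 + w2*s2 = 15.8696 + 5.8891
= 21.7587 m


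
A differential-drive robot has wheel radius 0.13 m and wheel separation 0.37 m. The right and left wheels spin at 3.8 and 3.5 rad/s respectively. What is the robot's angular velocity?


vR = r*wR = 0.13*3.8 = 0.494 m/s
vL = r*wL = 0.13*3.5 = 0.455 m/s
v = (vR+vL)/2 = 0.4745 m/s
omega = (vR-vL)/L = 0.1054 rad/s
angular velocity = 0.1054 rad/s


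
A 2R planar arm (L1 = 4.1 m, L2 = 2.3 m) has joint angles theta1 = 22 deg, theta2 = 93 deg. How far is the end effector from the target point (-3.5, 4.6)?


End effector via forward kinematics:
x = L1*cos(t1) + L2*cos(t1+t2) = 2.8294
y = L1*sin(t1) + L2*sin(t1+t2) = 3.6204
Distance to target:
d = sqrt((-3.5 - 2.8294)^2 + (4.6 - 3.6204)^2)
= sqrt(40.0617 + 0.9596)
= 6.4048 m


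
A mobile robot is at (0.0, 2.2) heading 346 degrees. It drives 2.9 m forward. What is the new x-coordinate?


x_new = x0 + d*cos(theta)
= 0.0 + 2.9*cos(346)
= 0.0 + 2.8139
= 2.8139


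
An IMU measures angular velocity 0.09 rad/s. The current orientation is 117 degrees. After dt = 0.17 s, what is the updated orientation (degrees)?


delta_theta = w * dt = 0.09 * 0.17 = 0.0153 rad
= 0.8766 deg
theta_new = 117 + 0.8766 = 117.8766 deg


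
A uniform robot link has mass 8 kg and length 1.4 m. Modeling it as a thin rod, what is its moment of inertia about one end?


I = (1/3) * m * L^2
= (1/3) * 8 * 1.4^2
= 0.333333 * 8 * 1.96
= 5.2267 kg*m^2


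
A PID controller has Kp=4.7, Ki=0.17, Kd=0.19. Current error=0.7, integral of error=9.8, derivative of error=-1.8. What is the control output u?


u = Kp*e + Ki*int(e) + Kd*de/dt
= 4.7*0.7 + 0.17*9.8 + 0.19*(-1.8)
= 3.29 + 1.666 + -0.342
= 4.614


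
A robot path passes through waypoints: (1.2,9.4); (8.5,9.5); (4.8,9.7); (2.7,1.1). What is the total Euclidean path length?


Segment lengths:
  seg1 = sqrt((7.3)^2 + (0.1)^2) = 7.3007
  seg2 = sqrt((-3.7)^2 + (0.2)^2) = 3.7054
  seg3 = sqrt((-2.1)^2 + (-8.6)^2) = 8.8527
Total = 19.8588


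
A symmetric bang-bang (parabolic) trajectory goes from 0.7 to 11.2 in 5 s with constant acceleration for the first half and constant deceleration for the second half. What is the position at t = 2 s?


Symmetric rest-to-rest: each phase covers (pf-p0)/2 in time T/2. 0.5*a*(T/2)^2 = (pf-p0)/2 => a = 4*(pf-p0)/T^2
a = 4*(11.2-0.7)/5^2 = 1.68
t = 2 is in the acceleration phase (t <= T/2).
p = p0 + 0.5*a*t^2 = 0.7 + 0.5*1.68*2^2
= 4.06


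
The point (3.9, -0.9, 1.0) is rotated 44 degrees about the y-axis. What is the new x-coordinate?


Rotation about y-axis: x' = x*cos(theta) + z*sin(theta)
= 3.9 * 0.7193 + 1.0 * 0.6947
= 3.5001


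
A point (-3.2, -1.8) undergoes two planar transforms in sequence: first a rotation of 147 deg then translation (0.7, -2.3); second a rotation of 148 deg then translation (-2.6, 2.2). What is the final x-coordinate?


After transform 1:
x1 = cos(147)*-3.2 - sin(147)*-1.8 + 0.7 = 4.3641
y1 = sin(147)*-3.2 + cos(147)*-1.8 + -2.3 = -2.5332
After transform 2:
x2 = cos(148)*4.3641 - sin(148)*-2.5332 + -2.6
= -4.9586


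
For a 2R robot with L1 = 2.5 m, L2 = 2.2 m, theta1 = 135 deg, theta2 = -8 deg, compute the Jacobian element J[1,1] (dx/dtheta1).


J[1,1] = -L1*sin(t1) - L2*sin(t1+t2)
= -2.5*sin(135) - 2.2*sin(127)
= -3.5248


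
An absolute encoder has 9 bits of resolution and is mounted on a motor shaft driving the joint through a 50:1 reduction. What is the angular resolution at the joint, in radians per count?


counts = 2^9 = 512
effective counts at joint = 512 * 50 = 25600
resolution = 2*pi / 25600
= 2.4544e-04 rad/count


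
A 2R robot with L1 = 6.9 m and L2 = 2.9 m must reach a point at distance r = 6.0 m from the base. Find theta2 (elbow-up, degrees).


cos(theta2) = (r^2 - L1^2 - L2^2) / (2*L1*L2)
cos(theta2) = (36.0 - 47.61 - 8.41) / 40.02
cos(theta2) = -0.50025
theta2 = 120.0165 degrees


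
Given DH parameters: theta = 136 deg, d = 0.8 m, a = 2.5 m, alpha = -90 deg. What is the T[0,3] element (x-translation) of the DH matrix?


T[0,3] = a * cos(theta)
= 2.5 * cos(136 deg)
= 2.5 * -0.7193
= -1.7983


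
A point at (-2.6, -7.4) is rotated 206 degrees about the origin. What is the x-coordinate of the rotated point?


x' = x*cos(theta) - y*sin(theta)
cos(206 deg) = -0.8988, sin(206 deg) = -0.4384
x' = -2.6 * -0.8988 - -7.4 * -0.4384
= 2.3369 - 3.2439
= -0.9071


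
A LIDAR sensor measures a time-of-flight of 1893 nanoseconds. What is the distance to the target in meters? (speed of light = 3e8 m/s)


tof = 1893 ns = 1.893e-06 s
dist = c * tof / 2
= 3e8 * 1.893e-06 / 2
= 283.95 m


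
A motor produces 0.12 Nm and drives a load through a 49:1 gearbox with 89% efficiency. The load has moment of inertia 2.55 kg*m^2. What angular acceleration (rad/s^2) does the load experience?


tau_out = tau_motor * N * eta
= 0.12 * 49 * 0.89 = 5.2332 Nm
alpha = tau_out / I = 5.2332 / 2.55
= 2.0522 rad/s^2


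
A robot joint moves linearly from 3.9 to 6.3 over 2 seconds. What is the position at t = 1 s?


s = t/T = 1/2 = 0.5
p(t) = p0 + (pf-p0)*s
= 3.9 + (6.3 - 3.9) * 0.5
= 5.1


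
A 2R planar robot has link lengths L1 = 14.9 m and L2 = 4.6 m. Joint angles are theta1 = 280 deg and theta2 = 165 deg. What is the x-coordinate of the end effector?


Convert angles to radians: theta1 = 4.8869, theta2 = 2.8798
x = L1*cos(theta1) + L2*cos(theta1+theta2)
x = 2.5874 + 0.4009
x = 2.9883


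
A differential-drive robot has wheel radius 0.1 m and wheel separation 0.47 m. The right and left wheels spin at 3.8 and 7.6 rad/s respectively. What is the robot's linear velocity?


vR = r*wR = 0.1*3.8 = 0.38 m/s
vL = r*wL = 0.1*7.6 = 0.76 m/s
v = (vR+vL)/2 = 0.57 m/s
omega = (vR-vL)/L = -0.8085 rad/s
linear velocity = 0.57 m/s


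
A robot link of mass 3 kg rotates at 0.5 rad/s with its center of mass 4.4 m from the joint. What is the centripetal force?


F = m * omega^2 * r
= 3 * 0.5^2 * 4.4
= 3 * 0.25 * 4.4
= 3.3 N


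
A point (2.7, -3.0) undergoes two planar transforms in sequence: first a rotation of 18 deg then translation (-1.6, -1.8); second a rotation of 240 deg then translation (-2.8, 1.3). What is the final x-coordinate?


After transform 1:
x1 = cos(18)*2.7 - sin(18)*-3.0 + -1.6 = 1.8949
y1 = sin(18)*2.7 + cos(18)*-3.0 + -1.8 = -3.8188
After transform 2:
x2 = cos(240)*1.8949 - sin(240)*-3.8188 + -2.8
= -7.0547


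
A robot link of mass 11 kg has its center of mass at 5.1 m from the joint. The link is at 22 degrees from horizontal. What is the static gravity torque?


tau = m*g*L*cos(angle)
= 11 * 9.81 * 5.1 * cos(22 deg)
= 11 * 9.81 * 5.1 * 0.9272
= 510.2673 Nm


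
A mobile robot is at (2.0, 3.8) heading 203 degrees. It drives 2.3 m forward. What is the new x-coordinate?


x_new = x0 + d*cos(theta)
= 2.0 + 2.3*cos(203)
= 2.0 + -2.1172
= -0.1172


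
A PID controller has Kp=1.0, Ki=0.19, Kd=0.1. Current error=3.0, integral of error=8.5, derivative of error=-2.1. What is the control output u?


u = Kp*e + Ki*int(e) + Kd*de/dt
= 1.0*3.0 + 0.19*8.5 + 0.1*(-2.1)
= 3.0 + 1.615 + -0.21
= 4.405


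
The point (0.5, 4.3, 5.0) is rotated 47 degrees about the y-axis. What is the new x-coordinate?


Rotation about y-axis: x' = x*cos(theta) + z*sin(theta)
= 0.5 * 0.682 + 5.0 * 0.7314
= 3.9978


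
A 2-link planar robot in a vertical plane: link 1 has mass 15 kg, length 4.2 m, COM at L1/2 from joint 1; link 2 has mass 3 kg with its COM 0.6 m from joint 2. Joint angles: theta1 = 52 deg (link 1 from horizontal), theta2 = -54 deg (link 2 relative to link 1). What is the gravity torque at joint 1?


Horizontal distance from joint 1 to link-1 COM:
  x_c1 = (L1/2)*cos(t1) = 2.1 * 0.6157 = 1.2929 m
Horizontal distance from joint 1 to link-2 COM:
  x_c2 = L1*cos(t1) + Lc2*cos(t1+t2)
       = 4.2*0.6157 + 0.6*0.9994 = 3.1854 m
tau1 = m1*g*x_c1 + m2*g*x_c2
     = 15*9.81*1.2929 + 3*9.81*3.1854
     = 190.2486 + 93.7467
     = 283.9953 Nm


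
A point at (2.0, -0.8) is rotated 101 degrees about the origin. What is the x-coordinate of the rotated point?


x' = x*cos(theta) - y*sin(theta)
cos(101 deg) = -0.1908, sin(101 deg) = 0.9816
x' = 2.0 * -0.1908 - -0.8 * 0.9816
= -0.3816 - -0.7853
= 0.4037


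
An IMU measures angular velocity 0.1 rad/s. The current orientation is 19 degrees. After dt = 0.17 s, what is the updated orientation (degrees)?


delta_theta = w * dt = 0.1 * 0.17 = 0.017 rad
= 0.974 deg
theta_new = 19 + 0.974 = 19.974 deg


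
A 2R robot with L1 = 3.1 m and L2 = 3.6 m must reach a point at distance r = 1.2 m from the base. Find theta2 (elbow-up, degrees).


cos(theta2) = (r^2 - L1^2 - L2^2) / (2*L1*L2)
cos(theta2) = (1.44 - 9.61 - 12.96) / 22.32
cos(theta2) = -0.946685
theta2 = 161.2063 degrees


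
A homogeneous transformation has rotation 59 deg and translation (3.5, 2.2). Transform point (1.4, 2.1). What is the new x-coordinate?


x' = cos(theta)*px - sin(theta)*py + tx
= 0.515*1.4 - 0.8572*2.1 + 3.5
= 2.421


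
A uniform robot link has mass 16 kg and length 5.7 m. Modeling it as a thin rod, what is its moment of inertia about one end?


I = (1/3) * m * L^2
= (1/3) * 16 * 5.7^2
= 0.333333 * 16 * 32.49
= 173.28 kg*m^2


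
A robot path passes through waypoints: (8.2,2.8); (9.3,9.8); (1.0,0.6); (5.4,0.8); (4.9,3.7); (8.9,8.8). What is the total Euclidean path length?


Segment lengths:
  seg1 = sqrt((1.1)^2 + (7.0)^2) = 7.0859
  seg2 = sqrt((-8.3)^2 + (-9.2)^2) = 12.3907
  seg3 = sqrt((4.4)^2 + (0.2)^2) = 4.4045
  seg4 = sqrt((-0.5)^2 + (2.9)^2) = 2.9428
  seg5 = sqrt((4.0)^2 + (5.1)^2) = 6.4815
Total = 33.3055


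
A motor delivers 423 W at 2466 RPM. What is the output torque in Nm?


omega = 2466 * 2*pi/60 = 258.2389 rad/s
tau = P / omega = 423 / 258.2389
= 1.638 Nm


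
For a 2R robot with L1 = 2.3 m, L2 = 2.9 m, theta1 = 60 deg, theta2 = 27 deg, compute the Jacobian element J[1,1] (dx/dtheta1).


J[1,1] = -L1*sin(t1) - L2*sin(t1+t2)
= -2.3*sin(60) - 2.9*sin(87)
= -4.8879


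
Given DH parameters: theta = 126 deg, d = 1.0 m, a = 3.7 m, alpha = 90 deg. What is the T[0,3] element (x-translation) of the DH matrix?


T[0,3] = a * cos(theta)
= 3.7 * cos(126 deg)
= 3.7 * -0.5878
= -2.1748


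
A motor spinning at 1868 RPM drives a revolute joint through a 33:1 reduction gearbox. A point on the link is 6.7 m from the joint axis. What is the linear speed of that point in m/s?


omega_motor = 1868 * 2*pi/60 = 195.6165 rad/s
omega_joint = omega_motor / 33 = 5.9278 rad/s
v = omega_joint * r = 5.9278 * 6.7
= 39.7161 m/s


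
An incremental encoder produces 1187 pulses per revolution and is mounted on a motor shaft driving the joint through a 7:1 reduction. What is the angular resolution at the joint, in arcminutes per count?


counts per rev = 1187
effective counts at joint = 1187 * 7 = 8309
resolution = 360*60 / 8309
= 2.5996 arcmin/count


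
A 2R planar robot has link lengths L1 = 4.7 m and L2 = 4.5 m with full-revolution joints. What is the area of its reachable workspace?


r_max = L1 + L2 = 9.2 m
r_min = |L1 - L2| = 0.2 m
Area = pi*(r_max^2 - r_min^2)
= pi*(84.64 - 0.04)
= pi * 84.6
= 265.7787 m^2


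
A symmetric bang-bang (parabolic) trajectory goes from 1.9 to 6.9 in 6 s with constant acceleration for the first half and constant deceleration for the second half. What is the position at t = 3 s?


Symmetric rest-to-rest: each phase covers (pf-p0)/2 in time T/2. 0.5*a*(T/2)^2 = (pf-p0)/2 => a = 4*(pf-p0)/T^2
a = 4*(6.9-1.9)/6^2 = 0.5556
t = 3 is in the acceleration phase (t <= T/2).
p = p0 + 0.5*a*t^2 = 1.9 + 0.5*0.5556*3^2
= 4.4


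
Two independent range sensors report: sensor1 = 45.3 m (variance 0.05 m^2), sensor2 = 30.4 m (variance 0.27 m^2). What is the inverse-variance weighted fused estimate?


w1 = (1/var1) / (1/var1 + 1/var2)
   = 20.0 / (20.0 + 3.7037) = 0.8438
w2 = 1 - w1 = 0.1562
fused = w1*s1 + w2*s2 = 38.2219 + 4.75
= 42.9719 m


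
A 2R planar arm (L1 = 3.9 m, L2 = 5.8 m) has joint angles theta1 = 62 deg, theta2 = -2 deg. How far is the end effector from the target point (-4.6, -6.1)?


End effector via forward kinematics:
x = L1*cos(t1) + L2*cos(t1+t2) = 4.7309
y = L1*sin(t1) + L2*sin(t1+t2) = 8.4664
Distance to target:
d = sqrt((-4.6 - 4.7309)^2 + (-6.1 - 8.4664)^2)
= sqrt(87.0664 + 212.1813)
= 17.2988 m


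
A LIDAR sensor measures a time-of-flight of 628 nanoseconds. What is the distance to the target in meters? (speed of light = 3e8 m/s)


tof = 628 ns = 6.28e-07 s
dist = c * tof / 2
= 3e8 * 6.28e-07 / 2
= 94.2 m


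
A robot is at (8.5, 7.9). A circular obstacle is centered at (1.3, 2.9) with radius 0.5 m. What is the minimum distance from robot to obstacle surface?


center_dist = sqrt((8.5-1.3)^2 + (7.9-2.9)^2)
= sqrt(51.84 + 25.0)
= 8.7658
min_dist = center_dist - radius = 8.7658 - 0.5 = 8.2658 m


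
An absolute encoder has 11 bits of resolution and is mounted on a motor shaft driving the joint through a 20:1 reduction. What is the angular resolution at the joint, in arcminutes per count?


counts = 2^11 = 2048
effective counts at joint = 2048 * 20 = 40960
resolution = 360*60 / 40960
= 0.5273 arcmin/count


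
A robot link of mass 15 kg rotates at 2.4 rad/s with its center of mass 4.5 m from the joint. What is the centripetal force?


F = m * omega^2 * r
= 15 * 2.4^2 * 4.5
= 15 * 5.76 * 4.5
= 388.8 N


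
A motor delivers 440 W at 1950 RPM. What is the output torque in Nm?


omega = 1950 * 2*pi/60 = 204.2035 rad/s
tau = P / omega = 440 / 204.2035
= 2.1547 Nm


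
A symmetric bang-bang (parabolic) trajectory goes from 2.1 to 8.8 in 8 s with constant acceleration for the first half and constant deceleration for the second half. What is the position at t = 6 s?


Symmetric rest-to-rest: each phase covers (pf-p0)/2 in time T/2. 0.5*a*(T/2)^2 = (pf-p0)/2 => a = 4*(pf-p0)/T^2
a = 4*(8.8-2.1)/8^2 = 0.4188
t = 6 is in the deceleration phase (t > T/2).
p = pf - 0.5*a*(T-t)^2 = 8.8 - 0.5*0.4188*2^2
= 7.9625


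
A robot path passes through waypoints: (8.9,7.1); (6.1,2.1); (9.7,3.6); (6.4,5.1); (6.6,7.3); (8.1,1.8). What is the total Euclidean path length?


Segment lengths:
  seg1 = sqrt((-2.8)^2 + (-5.0)^2) = 5.7306
  seg2 = sqrt((3.6)^2 + (1.5)^2) = 3.9
  seg3 = sqrt((-3.3)^2 + (1.5)^2) = 3.6249
  seg4 = sqrt((0.2)^2 + (2.2)^2) = 2.2091
  seg5 = sqrt((1.5)^2 + (-5.5)^2) = 5.7009
Total = 21.1655


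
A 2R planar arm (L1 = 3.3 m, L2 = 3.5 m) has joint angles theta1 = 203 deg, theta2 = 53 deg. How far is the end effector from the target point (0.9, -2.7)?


End effector via forward kinematics:
x = L1*cos(t1) + L2*cos(t1+t2) = -3.8844
y = L1*sin(t1) + L2*sin(t1+t2) = -4.6854
Distance to target:
d = sqrt((0.9 - -3.8844)^2 + (-2.7 - -4.6854)^2)
= sqrt(22.8904 + 3.942)
= 5.18 m


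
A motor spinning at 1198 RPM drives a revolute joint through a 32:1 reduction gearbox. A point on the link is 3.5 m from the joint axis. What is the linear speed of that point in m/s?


omega_motor = 1198 * 2*pi/60 = 125.4543 rad/s
omega_joint = omega_motor / 32 = 3.9204 rad/s
v = omega_joint * r = 3.9204 * 3.5
= 13.7216 m/s


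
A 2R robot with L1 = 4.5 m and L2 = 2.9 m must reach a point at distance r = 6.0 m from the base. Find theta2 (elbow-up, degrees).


cos(theta2) = (r^2 - L1^2 - L2^2) / (2*L1*L2)
cos(theta2) = (36.0 - 20.25 - 8.41) / 26.1
cos(theta2) = 0.281226
theta2 = 73.6666 degrees


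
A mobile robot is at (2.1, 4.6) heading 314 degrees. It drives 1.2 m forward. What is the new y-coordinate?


y_new = y0 + d*sin(theta)
= 4.6 + 1.2*sin(314)
= 4.6 + -0.8632
= 3.7368


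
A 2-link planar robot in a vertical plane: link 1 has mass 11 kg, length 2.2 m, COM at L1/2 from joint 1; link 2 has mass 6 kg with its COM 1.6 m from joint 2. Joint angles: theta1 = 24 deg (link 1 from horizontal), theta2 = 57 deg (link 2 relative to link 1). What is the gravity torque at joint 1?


Horizontal distance from joint 1 to link-1 COM:
  x_c1 = (L1/2)*cos(t1) = 1.1 * 0.9135 = 1.0049 m
Horizontal distance from joint 1 to link-2 COM:
  x_c2 = L1*cos(t1) + Lc2*cos(t1+t2)
       = 2.2*0.9135 + 1.6*0.1564 = 2.2601 m
tau1 = m1*g*x_c1 + m2*g*x_c2
     = 11*9.81*1.0049 + 6*9.81*2.2601
     = 108.4388 + 133.0292
     = 241.468 Nm


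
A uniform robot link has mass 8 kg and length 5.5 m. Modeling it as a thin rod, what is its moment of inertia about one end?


I = (1/3) * m * L^2
= (1/3) * 8 * 5.5^2
= 0.333333 * 8 * 30.25
= 80.6667 kg*m^2


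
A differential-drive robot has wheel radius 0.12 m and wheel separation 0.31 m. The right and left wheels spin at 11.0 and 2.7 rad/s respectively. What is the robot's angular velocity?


vR = r*wR = 0.12*11.0 = 1.32 m/s
vL = r*wL = 0.12*2.7 = 0.324 m/s
v = (vR+vL)/2 = 0.822 m/s
omega = (vR-vL)/L = 3.2129 rad/s
angular velocity = 3.2129 rad/s


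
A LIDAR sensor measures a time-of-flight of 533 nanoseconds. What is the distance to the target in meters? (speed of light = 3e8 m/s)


tof = 533 ns = 5.33e-07 s
dist = c * tof / 2
= 3e8 * 5.33e-07 / 2
= 79.95 m


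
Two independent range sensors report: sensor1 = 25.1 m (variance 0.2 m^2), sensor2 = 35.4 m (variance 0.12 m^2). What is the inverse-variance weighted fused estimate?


w1 = (1/var1) / (1/var1 + 1/var2)
   = 5.0 / (5.0 + 8.3333) = 0.375
w2 = 1 - w1 = 0.625
fused = w1*s1 + w2*s2 = 9.4125 + 22.125
= 31.5375 m


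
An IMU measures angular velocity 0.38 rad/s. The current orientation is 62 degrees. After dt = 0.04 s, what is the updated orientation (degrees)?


delta_theta = w * dt = 0.38 * 0.04 = 0.0152 rad
= 0.8709 deg
theta_new = 62 + 0.8709 = 62.8709 deg


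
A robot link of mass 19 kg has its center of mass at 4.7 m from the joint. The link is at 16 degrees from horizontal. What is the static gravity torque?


tau = m*g*L*cos(angle)
= 19 * 9.81 * 4.7 * cos(16 deg)
= 19 * 9.81 * 4.7 * 0.9613
= 842.097 Nm


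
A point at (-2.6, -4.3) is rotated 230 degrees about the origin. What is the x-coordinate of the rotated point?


x' = x*cos(theta) - y*sin(theta)
cos(230 deg) = -0.6428, sin(230 deg) = -0.766
x' = -2.6 * -0.6428 - -4.3 * -0.766
= 1.6712 - 3.294
= -1.6227


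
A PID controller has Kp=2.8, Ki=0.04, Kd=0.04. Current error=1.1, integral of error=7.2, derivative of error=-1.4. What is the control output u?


u = Kp*e + Ki*int(e) + Kd*de/dt
= 2.8*1.1 + 0.04*7.2 + 0.04*(-1.4)
= 3.08 + 0.288 + -0.056
= 3.312


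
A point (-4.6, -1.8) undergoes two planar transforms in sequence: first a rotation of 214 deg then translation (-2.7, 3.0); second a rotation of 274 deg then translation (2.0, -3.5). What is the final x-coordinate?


After transform 1:
x1 = cos(214)*-4.6 - sin(214)*-1.8 + -2.7 = 0.107
y1 = sin(214)*-4.6 + cos(214)*-1.8 + 3.0 = 7.0646
After transform 2:
x2 = cos(274)*0.107 - sin(274)*7.0646 + 2.0
= 9.0548


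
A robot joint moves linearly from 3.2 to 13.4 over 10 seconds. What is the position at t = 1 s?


s = t/T = 1/10 = 0.1
p(t) = p0 + (pf-p0)*s
= 3.2 + (13.4 - 3.2) * 0.1
= 4.22


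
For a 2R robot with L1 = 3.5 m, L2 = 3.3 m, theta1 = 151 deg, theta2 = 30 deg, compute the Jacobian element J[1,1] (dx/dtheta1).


J[1,1] = -L1*sin(t1) - L2*sin(t1+t2)
= -3.5*sin(151) - 3.3*sin(181)
= -1.6392


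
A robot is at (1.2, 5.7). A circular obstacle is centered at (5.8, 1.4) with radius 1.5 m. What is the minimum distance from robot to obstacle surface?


center_dist = sqrt((1.2-5.8)^2 + (5.7-1.4)^2)
= sqrt(21.16 + 18.49)
= 6.2968
min_dist = center_dist - radius = 6.2968 - 1.5 = 4.7968 m


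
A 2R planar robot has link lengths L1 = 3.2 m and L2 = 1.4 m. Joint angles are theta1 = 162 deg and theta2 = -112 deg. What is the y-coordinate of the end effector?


Convert angles to radians: theta1 = 2.8274, theta2 = -1.9548
y = L1*sin(theta1) + L2*sin(theta1+theta2)
y = 0.9889 + 1.0725
y = 2.0613


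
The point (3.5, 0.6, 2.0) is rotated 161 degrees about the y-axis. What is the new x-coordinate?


Rotation about y-axis: x' = x*cos(theta) + z*sin(theta)
= 3.5 * -0.9455 + 2.0 * 0.3256
= -2.6582


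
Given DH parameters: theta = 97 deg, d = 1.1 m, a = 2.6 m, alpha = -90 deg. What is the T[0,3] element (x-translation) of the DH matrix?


T[0,3] = a * cos(theta)
= 2.6 * cos(97 deg)
= 2.6 * -0.1219
= -0.3169


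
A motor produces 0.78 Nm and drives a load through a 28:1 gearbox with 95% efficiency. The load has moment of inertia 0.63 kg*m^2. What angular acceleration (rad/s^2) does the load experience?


tau_out = tau_motor * N * eta
= 0.78 * 28 * 0.95 = 20.748 Nm
alpha = tau_out / I = 20.748 / 0.63
= 32.9333 rad/s^2


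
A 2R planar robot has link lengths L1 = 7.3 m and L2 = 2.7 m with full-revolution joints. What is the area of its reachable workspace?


r_max = L1 + L2 = 10.0 m
r_min = |L1 - L2| = 4.6 m
Area = pi*(r_max^2 - r_min^2)
= pi*(100.0 - 21.16)
= pi * 78.84
= 247.6832 m^2


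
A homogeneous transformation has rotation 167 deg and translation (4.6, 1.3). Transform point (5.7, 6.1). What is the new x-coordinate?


x' = cos(theta)*px - sin(theta)*py + tx
= -0.9744*5.7 - 0.225*6.1 + 4.6
= -2.3261


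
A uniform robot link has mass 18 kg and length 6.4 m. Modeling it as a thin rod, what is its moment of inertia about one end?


I = (1/3) * m * L^2
= (1/3) * 18 * 6.4^2
= 0.333333 * 18 * 40.96
= 245.76 kg*m^2


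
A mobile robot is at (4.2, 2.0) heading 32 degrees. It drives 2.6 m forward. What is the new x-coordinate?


x_new = x0 + d*cos(theta)
= 4.2 + 2.6*cos(32)
= 4.2 + 2.2049
= 6.4049


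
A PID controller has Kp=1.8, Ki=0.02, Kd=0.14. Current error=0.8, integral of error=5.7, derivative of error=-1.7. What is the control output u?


u = Kp*e + Ki*int(e) + Kd*de/dt
= 1.8*0.8 + 0.02*5.7 + 0.14*(-1.7)
= 1.44 + 0.114 + -0.238
= 1.316


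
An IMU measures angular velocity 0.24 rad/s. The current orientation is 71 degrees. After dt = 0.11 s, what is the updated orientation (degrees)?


delta_theta = w * dt = 0.24 * 0.11 = 0.0264 rad
= 1.5126 deg
theta_new = 71 + 1.5126 = 72.5126 deg


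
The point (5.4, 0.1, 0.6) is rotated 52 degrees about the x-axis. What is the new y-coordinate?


Rotation about x-axis: y' = y*cos(theta) - z*sin(theta)
= 0.1 * 0.6157 - 0.6 * 0.788
= -0.4112


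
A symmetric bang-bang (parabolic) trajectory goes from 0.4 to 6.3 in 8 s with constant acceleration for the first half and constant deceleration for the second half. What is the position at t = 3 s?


Symmetric rest-to-rest: each phase covers (pf-p0)/2 in time T/2. 0.5*a*(T/2)^2 = (pf-p0)/2 => a = 4*(pf-p0)/T^2
a = 4*(6.3-0.4)/8^2 = 0.3687
t = 3 is in the acceleration phase (t <= T/2).
p = p0 + 0.5*a*t^2 = 0.4 + 0.5*0.3687*3^2
= 2.0594


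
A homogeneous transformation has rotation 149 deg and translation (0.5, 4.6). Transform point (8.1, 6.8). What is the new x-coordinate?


x' = cos(theta)*px - sin(theta)*py + tx
= -0.8572*8.1 - 0.515*6.8 + 0.5
= -9.9453


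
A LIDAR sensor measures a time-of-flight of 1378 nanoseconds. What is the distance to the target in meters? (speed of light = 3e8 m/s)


tof = 1378 ns = 1.378e-06 s
dist = c * tof / 2
= 3e8 * 1.378e-06 / 2
= 206.7 m


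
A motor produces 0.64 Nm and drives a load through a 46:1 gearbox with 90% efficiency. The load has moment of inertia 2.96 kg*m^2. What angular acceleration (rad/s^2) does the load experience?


tau_out = tau_motor * N * eta
= 0.64 * 46 * 0.9 = 26.496 Nm
alpha = tau_out / I = 26.496 / 2.96
= 8.9514 rad/s^2


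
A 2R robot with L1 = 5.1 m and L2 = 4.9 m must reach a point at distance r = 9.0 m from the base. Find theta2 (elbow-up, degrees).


cos(theta2) = (r^2 - L1^2 - L2^2) / (2*L1*L2)
cos(theta2) = (81.0 - 26.01 - 24.01) / 49.98
cos(theta2) = 0.619848
theta2 = 51.695 degrees


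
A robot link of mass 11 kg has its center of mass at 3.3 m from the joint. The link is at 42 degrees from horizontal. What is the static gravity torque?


tau = m*g*L*cos(angle)
= 11 * 9.81 * 3.3 * cos(42 deg)
= 11 * 9.81 * 3.3 * 0.7431
= 264.6361 Nm


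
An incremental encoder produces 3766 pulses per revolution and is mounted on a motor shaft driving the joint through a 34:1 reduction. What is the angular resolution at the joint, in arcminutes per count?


counts per rev = 3766
effective counts at joint = 3766 * 34 = 128044
resolution = 360*60 / 128044
= 0.1687 arcmin/count


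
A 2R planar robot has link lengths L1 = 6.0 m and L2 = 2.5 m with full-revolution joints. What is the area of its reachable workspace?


r_max = L1 + L2 = 8.5 m
r_min = |L1 - L2| = 3.5 m
Area = pi*(r_max^2 - r_min^2)
= pi*(72.25 - 12.25)
= pi * 60.0
= 188.4956 m^2


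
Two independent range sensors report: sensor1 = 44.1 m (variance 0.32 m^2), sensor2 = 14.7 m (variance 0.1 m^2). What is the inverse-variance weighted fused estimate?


w1 = (1/var1) / (1/var1 + 1/var2)
   = 3.125 / (3.125 + 10.0) = 0.2381
w2 = 1 - w1 = 0.7619
fused = w1*s1 + w2*s2 = 10.5 + 11.2
= 21.7 m


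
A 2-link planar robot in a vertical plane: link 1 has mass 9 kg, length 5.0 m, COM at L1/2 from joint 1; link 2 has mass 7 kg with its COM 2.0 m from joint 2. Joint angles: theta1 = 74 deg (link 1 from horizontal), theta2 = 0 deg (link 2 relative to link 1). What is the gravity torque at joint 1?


Horizontal distance from joint 1 to link-1 COM:
  x_c1 = (L1/2)*cos(t1) = 2.5 * 0.2756 = 0.6891 m
Horizontal distance from joint 1 to link-2 COM:
  x_c2 = L1*cos(t1) + Lc2*cos(t1+t2)
       = 5.0*0.2756 + 2.0*0.2756 = 1.9295 m
tau1 = m1*g*x_c1 + m2*g*x_c2
     = 9*9.81*0.6891 + 7*9.81*1.9295
     = 60.8401 + 132.4961
     = 193.3362 Nm


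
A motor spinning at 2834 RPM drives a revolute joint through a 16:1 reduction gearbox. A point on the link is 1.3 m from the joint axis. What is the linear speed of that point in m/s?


omega_motor = 2834 * 2*pi/60 = 296.7758 rad/s
omega_joint = omega_motor / 16 = 18.5485 rad/s
v = omega_joint * r = 18.5485 * 1.3
= 24.113 m/s


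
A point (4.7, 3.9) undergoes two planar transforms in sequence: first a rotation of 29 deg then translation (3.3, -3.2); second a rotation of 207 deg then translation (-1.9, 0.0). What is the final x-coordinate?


After transform 1:
x1 = cos(29)*4.7 - sin(29)*3.9 + 3.3 = 5.52
y1 = sin(29)*4.7 + cos(29)*3.9 + -3.2 = 2.4896
After transform 2:
x2 = cos(207)*5.52 - sin(207)*2.4896 + -1.9
= -5.6881


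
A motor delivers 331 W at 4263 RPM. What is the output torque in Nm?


omega = 4263 * 2*pi/60 = 446.4203 rad/s
tau = P / omega = 331 / 446.4203
= 0.7415 Nm


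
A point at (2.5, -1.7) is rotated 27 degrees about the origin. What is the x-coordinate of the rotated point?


x' = x*cos(theta) - y*sin(theta)
cos(27 deg) = 0.891, sin(27 deg) = 0.454
x' = 2.5 * 0.891 - -1.7 * 0.454
= 2.2275 - -0.7718
= 2.9993


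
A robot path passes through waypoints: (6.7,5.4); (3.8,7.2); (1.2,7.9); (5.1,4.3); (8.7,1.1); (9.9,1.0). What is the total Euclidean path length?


Segment lengths:
  seg1 = sqrt((-2.9)^2 + (1.8)^2) = 3.4132
  seg2 = sqrt((-2.6)^2 + (0.7)^2) = 2.6926
  seg3 = sqrt((3.9)^2 + (-3.6)^2) = 5.3075
  seg4 = sqrt((3.6)^2 + (-3.2)^2) = 4.8166
  seg5 = sqrt((1.2)^2 + (-0.1)^2) = 1.2042
Total = 17.4341


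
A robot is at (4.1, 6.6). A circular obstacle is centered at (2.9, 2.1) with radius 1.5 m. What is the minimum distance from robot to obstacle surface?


center_dist = sqrt((4.1-2.9)^2 + (6.6-2.1)^2)
= sqrt(1.44 + 20.25)
= 4.6573
min_dist = center_dist - radius = 4.6573 - 1.5 = 3.1573 m


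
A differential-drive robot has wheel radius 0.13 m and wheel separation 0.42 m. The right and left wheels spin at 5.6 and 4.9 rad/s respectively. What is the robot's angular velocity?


vR = r*wR = 0.13*5.6 = 0.728 m/s
vL = r*wL = 0.13*4.9 = 0.637 m/s
v = (vR+vL)/2 = 0.6825 m/s
omega = (vR-vL)/L = 0.2167 rad/s
angular velocity = 0.2167 rad/s


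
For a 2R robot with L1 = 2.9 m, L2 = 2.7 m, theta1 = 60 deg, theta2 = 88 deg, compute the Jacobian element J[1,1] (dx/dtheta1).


J[1,1] = -L1*sin(t1) - L2*sin(t1+t2)
= -2.9*sin(60) - 2.7*sin(148)
= -3.9423


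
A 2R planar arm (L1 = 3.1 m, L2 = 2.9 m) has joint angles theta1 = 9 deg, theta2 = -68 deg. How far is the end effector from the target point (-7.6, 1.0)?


End effector via forward kinematics:
x = L1*cos(t1) + L2*cos(t1+t2) = 4.5554
y = L1*sin(t1) + L2*sin(t1+t2) = -2.0008
Distance to target:
d = sqrt((-7.6 - 4.5554)^2 + (1.0 - -2.0008)^2)
= sqrt(147.7548 + 9.005)
= 12.5204 m


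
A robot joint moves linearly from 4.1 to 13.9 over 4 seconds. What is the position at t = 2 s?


s = t/T = 2/4 = 0.5
p(t) = p0 + (pf-p0)*s
= 4.1 + (13.9 - 4.1) * 0.5
= 9.0


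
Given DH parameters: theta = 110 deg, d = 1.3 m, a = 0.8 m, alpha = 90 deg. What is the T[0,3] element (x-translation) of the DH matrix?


T[0,3] = a * cos(theta)
= 0.8 * cos(110 deg)
= 0.8 * -0.342
= -0.2736


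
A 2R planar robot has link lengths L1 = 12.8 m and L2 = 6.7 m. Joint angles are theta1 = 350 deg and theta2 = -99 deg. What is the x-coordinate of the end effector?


Convert angles to radians: theta1 = 6.1087, theta2 = -1.7279
x = L1*cos(theta1) + L2*cos(theta1+theta2)
x = 12.6055 + -2.1813
x = 10.4242


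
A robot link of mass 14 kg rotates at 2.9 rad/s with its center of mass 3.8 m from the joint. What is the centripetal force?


F = m * omega^2 * r
= 14 * 2.9^2 * 3.8
= 14 * 8.41 * 3.8
= 447.412 N


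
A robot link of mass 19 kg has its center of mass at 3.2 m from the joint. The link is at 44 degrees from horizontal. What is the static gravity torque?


tau = m*g*L*cos(angle)
= 19 * 9.81 * 3.2 * cos(44 deg)
= 19 * 9.81 * 3.2 * 0.7193
= 429.0488 Nm


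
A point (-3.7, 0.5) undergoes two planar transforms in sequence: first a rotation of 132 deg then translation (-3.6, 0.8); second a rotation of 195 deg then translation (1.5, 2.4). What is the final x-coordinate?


After transform 1:
x1 = cos(132)*-3.7 - sin(132)*0.5 + -3.6 = -1.4958
y1 = sin(132)*-3.7 + cos(132)*0.5 + 0.8 = -2.2842
After transform 2:
x2 = cos(195)*-1.4958 - sin(195)*-2.2842 + 1.5
= 2.3536


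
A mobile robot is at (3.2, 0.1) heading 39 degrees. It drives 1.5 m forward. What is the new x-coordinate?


x_new = x0 + d*cos(theta)
= 3.2 + 1.5*cos(39)
= 3.2 + 1.1657
= 4.3657


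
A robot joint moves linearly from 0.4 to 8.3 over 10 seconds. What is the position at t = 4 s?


s = t/T = 4/10 = 0.4
p(t) = p0 + (pf-p0)*s
= 0.4 + (8.3 - 0.4) * 0.4
= 3.56


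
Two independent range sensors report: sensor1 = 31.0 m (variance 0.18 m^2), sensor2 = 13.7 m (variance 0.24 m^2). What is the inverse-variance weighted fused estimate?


w1 = (1/var1) / (1/var1 + 1/var2)
   = 5.5556 / (5.5556 + 4.1667) = 0.5714
w2 = 1 - w1 = 0.4286
fused = w1*s1 + w2*s2 = 17.7143 + 5.8714
= 23.5857 m


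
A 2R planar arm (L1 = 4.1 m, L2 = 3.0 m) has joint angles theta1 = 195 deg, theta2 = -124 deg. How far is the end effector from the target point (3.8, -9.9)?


End effector via forward kinematics:
x = L1*cos(t1) + L2*cos(t1+t2) = -2.9836
y = L1*sin(t1) + L2*sin(t1+t2) = 1.7754
Distance to target:
d = sqrt((3.8 - -2.9836)^2 + (-9.9 - 1.7754)^2)
= sqrt(46.0171 + 136.3149)
= 13.503 m


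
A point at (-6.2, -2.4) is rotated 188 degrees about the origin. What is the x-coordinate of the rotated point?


x' = x*cos(theta) - y*sin(theta)
cos(188 deg) = -0.9903, sin(188 deg) = -0.1392
x' = -6.2 * -0.9903 - -2.4 * -0.1392
= 6.1397 - 0.334
= 5.8056


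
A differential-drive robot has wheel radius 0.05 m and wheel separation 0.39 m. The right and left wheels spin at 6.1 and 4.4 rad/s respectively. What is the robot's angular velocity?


vR = r*wR = 0.05*6.1 = 0.305 m/s
vL = r*wL = 0.05*4.4 = 0.22 m/s
v = (vR+vL)/2 = 0.2625 m/s
omega = (vR-vL)/L = 0.2179 rad/s
angular velocity = 0.2179 rad/s


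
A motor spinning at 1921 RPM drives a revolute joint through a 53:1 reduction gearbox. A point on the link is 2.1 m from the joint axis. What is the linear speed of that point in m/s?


omega_motor = 1921 * 2*pi/60 = 201.1666 rad/s
omega_joint = omega_motor / 53 = 3.7956 rad/s
v = omega_joint * r = 3.7956 * 2.1
= 7.9708 m/s


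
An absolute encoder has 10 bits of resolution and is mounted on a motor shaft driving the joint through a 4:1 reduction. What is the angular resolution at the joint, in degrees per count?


counts = 2^10 = 1024
effective counts at joint = 1024 * 4 = 4096
resolution = 360 / 4096
= 0.0879 deg/count


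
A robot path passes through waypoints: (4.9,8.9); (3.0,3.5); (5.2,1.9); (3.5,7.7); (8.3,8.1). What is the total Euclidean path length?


Segment lengths:
  seg1 = sqrt((-1.9)^2 + (-5.4)^2) = 5.7245
  seg2 = sqrt((2.2)^2 + (-1.6)^2) = 2.7203
  seg3 = sqrt((-1.7)^2 + (5.8)^2) = 6.044
  seg4 = sqrt((4.8)^2 + (0.4)^2) = 4.8166
Total = 19.3054


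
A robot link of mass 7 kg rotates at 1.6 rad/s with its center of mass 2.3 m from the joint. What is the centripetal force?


F = m * omega^2 * r
= 7 * 1.6^2 * 2.3
= 7 * 2.56 * 2.3
= 41.216 N


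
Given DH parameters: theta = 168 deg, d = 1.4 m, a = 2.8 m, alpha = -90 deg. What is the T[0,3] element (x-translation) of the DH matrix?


T[0,3] = a * cos(theta)
= 2.8 * cos(168 deg)
= 2.8 * -0.9781
= -2.7388


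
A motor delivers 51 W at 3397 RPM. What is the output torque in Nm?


omega = 3397 * 2*pi/60 = 355.733 rad/s
tau = P / omega = 51 / 355.733
= 0.1434 Nm


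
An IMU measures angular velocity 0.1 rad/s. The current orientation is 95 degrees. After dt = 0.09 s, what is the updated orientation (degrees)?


delta_theta = w * dt = 0.1 * 0.09 = 0.009 rad
= 0.5157 deg
theta_new = 95 + 0.5157 = 95.5157 deg
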